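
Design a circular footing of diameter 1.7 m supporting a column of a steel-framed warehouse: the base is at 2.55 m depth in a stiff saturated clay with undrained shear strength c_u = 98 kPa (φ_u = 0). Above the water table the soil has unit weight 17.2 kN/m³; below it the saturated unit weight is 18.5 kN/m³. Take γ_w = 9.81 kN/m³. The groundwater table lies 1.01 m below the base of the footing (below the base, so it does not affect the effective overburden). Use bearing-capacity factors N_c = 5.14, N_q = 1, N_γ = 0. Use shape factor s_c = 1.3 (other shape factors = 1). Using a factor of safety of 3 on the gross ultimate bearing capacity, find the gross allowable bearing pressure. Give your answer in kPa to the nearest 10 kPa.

q_all ≈ 230 kPa

q = γ·D_f = 17.2 × 2.55 = 43.86 kPa.
c·N_c·s_c = 98 × 5.14 × 1.3 = 654.84 kPa
q·N_q = 43.86 × 1 = 43.86 kPa
q_ult = 654.84 + 43.86 = 698.7 kPa.
q_all = 698.7 / 3 = 232.9 kPa.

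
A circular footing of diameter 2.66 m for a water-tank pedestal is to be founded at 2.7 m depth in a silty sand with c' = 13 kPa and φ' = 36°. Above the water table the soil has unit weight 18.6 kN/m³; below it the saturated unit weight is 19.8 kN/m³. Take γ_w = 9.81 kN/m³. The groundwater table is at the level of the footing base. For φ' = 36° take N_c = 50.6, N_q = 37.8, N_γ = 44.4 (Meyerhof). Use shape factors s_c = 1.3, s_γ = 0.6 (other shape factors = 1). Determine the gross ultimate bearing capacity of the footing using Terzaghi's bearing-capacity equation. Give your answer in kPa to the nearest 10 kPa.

Effective surcharge at the founding depth q = γ·D_f = 18.6 × 2.7 = 50.22 kPa.
The water table coincides with the base, so in the self-weight term γ → γ' = 9.99 kN/m³.
q_ult = c·N_c·s_c + q·N_q + 0.5·γ·B·N_γ·s_γ
     = 13 × 50.6 × 1.3 + 50.22 × 37.8 + 0.5 × 9.99 × 2.66 × 44.4 × 0.6
     = 855.14 + 1898.3 + 353.96 = 3107.4 kPa.

q_ult ≈ 3110 kPa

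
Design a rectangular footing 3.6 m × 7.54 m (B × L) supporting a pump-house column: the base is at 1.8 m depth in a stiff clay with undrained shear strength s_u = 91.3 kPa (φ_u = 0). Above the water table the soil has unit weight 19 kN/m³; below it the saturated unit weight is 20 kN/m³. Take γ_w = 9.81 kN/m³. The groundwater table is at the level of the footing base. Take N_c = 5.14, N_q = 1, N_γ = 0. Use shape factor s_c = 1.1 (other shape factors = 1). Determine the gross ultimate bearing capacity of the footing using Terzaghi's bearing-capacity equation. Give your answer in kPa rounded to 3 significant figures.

q_ult ≈ 550 kPa

q = γ·D_f = 19 × 1.8 = 34.2 kPa.
c·N_c·s_c = 91.3 × 5.14 × 1.1 = 516.21 kPa
q·N_q = 34.2 × 1 = 34.2 kPa
q_ult = 516.21 + 34.2 = 550.41 kPa.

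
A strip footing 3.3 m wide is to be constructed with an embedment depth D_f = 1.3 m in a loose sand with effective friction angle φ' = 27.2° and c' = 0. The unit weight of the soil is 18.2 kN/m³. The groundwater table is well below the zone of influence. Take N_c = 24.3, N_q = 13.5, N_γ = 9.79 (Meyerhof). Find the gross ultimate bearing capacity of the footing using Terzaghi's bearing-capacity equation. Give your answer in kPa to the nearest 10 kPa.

q_ult ≈ 610 kPa

Effective surcharge at the founding depth q = γ·D_f = 18.2 × 1.3 = 23.66 kPa.
q_ult = q·N_q + 0.5·γ·B·N_γ
     = 23.66 × 13.5 + 0.5 × 18.2 × 3.3 × 9.79
     = 319.41 + 293.99 = 613.4 kPa.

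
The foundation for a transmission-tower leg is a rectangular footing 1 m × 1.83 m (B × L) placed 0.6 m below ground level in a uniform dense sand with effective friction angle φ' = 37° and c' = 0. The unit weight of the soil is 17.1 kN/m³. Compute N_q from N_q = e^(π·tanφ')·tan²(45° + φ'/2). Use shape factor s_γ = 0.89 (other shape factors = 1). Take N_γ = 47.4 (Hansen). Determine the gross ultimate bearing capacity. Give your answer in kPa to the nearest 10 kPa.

tan37° = 0.7536, so N_q = e^(π×0.7536)·tan²(63.5°) = 10.669 × 4.023 = 42.92.
q = γ·D_f = 17.1 × 0.6 = 10.26 kPa.
q·N_q = 10.26 × 42.92 = 440.36 kPa
0.5·γ·B·N_γ·s_γ = 0.5 × 17.1 × 1 × 47.4 × 0.89 = 360.69 kPa
q_ult = 440.36 + 360.69 = 801.05 kPa.

q_ult ≈ 800 kPa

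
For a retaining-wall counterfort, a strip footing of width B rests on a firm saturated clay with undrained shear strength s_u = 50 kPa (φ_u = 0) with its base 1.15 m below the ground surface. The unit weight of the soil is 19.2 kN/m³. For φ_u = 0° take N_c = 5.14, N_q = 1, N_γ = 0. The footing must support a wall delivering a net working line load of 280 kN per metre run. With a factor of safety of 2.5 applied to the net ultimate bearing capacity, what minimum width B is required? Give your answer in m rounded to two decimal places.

Effective surcharge at the founding depth q = γ·D_f = 19.2 × 1.15 = 22.08 kPa.
q_ult = c·N_c + q·N_q
     = 50 × 5.14 + 22.08 × 1
     = 257 + 22.08 = 279.08 kPa.
For φ = 0 the ½γBN_γ term vanishes, so q_ult is independent of B. q_net = 279.08 − 22.08 = 257 kPa; q_all(net) = 257/2.5 = 102.8 kPa.
Required width B = w / q_all(net) = 280 / 102.8 = 2.724 m.

B = 2.72 m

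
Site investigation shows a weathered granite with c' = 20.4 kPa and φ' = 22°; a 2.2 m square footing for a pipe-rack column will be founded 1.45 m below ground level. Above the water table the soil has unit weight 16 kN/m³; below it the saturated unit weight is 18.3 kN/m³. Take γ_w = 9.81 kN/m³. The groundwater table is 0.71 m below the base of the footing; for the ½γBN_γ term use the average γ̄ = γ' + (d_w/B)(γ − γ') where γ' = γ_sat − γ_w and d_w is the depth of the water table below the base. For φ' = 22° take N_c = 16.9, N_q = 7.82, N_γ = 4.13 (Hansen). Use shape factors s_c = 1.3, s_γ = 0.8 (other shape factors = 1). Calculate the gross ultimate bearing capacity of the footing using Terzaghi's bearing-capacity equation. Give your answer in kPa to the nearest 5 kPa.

q_ult ≈ 670 kPa

Effective surcharge at the founding depth q = γ·D_f = 16 × 1.45 = 23.2 kPa.
With d_w = 0.71 m < B, γ̄ = 8.49 + (0.71/2.2) × (16 − 8.49) = 10.914 kN/m³.
q_ult = c·N_c·s_c + q·N_q + 0.5·γ·B·N_γ·s_γ
     = 20.4 × 16.9 × 1.3 + 23.2 × 7.82 + 0.5 × 10.914 × 2.2 × 4.13 × 0.8
     = 448.19 + 181.42 + 39.665 = 669.28 kPa.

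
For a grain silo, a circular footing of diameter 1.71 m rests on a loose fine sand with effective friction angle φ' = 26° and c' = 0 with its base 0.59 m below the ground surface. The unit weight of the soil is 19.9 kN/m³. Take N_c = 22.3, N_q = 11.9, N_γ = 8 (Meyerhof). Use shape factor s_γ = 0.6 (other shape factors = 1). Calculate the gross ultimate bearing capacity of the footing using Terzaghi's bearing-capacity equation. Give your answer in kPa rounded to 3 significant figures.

Effective surcharge at the founding depth q = γ·D_f = 19.9 × 0.59 = 11.741 kPa.
q_ult = q·N_q + 0.5·γ·B·N_γ·s_γ
     = 11.741 × 11.9 + 0.5 × 19.9 × 1.71 × 8 × 0.6
     = 139.72 + 81.67 = 221.39 kPa.

q_ult ≈ 221 kPa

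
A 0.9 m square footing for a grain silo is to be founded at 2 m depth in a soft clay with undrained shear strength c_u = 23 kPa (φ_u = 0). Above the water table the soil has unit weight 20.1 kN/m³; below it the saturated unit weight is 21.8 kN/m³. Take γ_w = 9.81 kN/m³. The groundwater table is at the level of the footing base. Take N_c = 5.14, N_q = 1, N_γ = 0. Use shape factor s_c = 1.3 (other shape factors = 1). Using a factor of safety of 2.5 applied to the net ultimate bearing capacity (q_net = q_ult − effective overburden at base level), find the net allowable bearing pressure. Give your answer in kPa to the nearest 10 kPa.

q = γ·D_f = 20.1 × 2 = 40.2 kPa.
c·N_c·s_c = 23 × 5.14 × 1.3 = 153.69 kPa
q·N_q = 40.2 × 1 = 40.2 kPa
q_ult = 153.69 + 40.2 = 193.89 kPa.
Net ultimate: q_net = 193.89 − 40.2 = 153.69 kPa.
q_all(net) = 153.69 / 2.5 = 61.474 kPa.

q_all(net) ≈ 60 kPa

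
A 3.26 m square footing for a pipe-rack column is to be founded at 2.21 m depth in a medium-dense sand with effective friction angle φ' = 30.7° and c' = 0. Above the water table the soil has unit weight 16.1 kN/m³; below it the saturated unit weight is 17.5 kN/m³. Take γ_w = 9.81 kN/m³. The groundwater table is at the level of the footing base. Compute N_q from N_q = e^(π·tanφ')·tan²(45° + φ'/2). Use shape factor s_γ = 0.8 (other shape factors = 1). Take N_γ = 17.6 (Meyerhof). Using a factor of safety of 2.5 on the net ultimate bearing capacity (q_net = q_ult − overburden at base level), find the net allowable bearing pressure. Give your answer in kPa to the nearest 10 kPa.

N_q = e^(π·tan30.7°)·tan²(60.35°) = 19.93.
q = γ·D_f = 16.1 × 2.21 = 35.581 kPa.
For the ½γBN_γ term take γ' = 17.5 − 9.81 = 7.69 kN/m³ (soil below base is submerged).
q·N_q = 35.581 × 19.931 = 709.16 kPa
0.5·γ·B·N_γ·s_γ = 0.5 × 7.69 × 3.26 × 17.6 × 0.8 = 176.49 kPa
q_ult = 709.16 + 176.49 = 885.65 kPa.
q_net = 885.65 − 35.581 = 850.07 kPa.
q_all(net) = 850.07 / 2.5 = 340.03 kPa.

q_all(net) ≈ 340 kPa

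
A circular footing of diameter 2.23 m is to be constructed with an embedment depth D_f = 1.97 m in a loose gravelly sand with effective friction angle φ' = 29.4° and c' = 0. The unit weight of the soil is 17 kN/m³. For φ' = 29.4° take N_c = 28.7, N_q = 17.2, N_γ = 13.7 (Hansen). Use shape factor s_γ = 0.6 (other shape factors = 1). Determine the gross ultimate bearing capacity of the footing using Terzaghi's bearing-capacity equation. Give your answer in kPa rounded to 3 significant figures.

Overburden at base level: q = 17 × 1.97 = 33.49 kPa.
Surcharge term q·N_q = 33.49 × 17.2 = 576.03 kPa; self-weight term 0.5·γ·B·N_γ·s_γ = 0.5 × 17 × 2.23 × 13.7 × 0.6 = 155.81 kPa.
q_ult = 576.03 + 155.81 = 731.84 kPa.

q_ult ≈ 732 kPa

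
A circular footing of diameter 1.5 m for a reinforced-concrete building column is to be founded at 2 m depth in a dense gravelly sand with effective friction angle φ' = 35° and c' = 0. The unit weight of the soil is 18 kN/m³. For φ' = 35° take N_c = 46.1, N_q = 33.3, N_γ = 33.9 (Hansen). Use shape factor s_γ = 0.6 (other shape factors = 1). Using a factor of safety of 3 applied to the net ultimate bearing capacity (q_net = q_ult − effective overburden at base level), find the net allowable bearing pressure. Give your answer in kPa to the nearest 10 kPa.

q_all(net) ≈ 480 kPa

q = γ·D_f = 18 × 2 = 36 kPa.
q·N_q = 36 × 33.3 = 1198.8 kPa
0.5·γ·B·N_γ·s_γ = 0.5 × 18 × 1.5 × 33.9 × 0.6 = 274.59 kPa
q_ult = 1198.8 + 274.59 = 1473.4 kPa.
Net ultimate: q_net = 1473.4 − 36 = 1437.4 kPa.
q_all(net) = 1437.4 / 3 = 479.13 kPa.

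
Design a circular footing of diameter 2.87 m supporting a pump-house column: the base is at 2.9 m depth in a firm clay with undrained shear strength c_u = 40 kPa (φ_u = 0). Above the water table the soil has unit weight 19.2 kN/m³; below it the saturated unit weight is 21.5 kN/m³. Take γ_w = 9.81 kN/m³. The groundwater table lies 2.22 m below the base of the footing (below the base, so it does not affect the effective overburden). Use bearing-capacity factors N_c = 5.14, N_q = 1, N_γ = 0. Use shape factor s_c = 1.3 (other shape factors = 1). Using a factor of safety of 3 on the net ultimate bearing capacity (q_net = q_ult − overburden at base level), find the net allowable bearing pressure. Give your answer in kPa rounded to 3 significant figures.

q_all(net) ≈ 89.1 kPa

Overburden at base level: q = 19.2 × 2.9 = 55.68 kPa.
Cohesion term c·N_c·s_c = 40 × 5.14 × 1.3 = 267.28 kPa; surcharge term q·N_q = 55.68 × 1 = 55.68 kPa.
q_ult = 267.28 + 55.68 = 322.96 kPa.
q_net = 322.96 − 55.68 = 267.28 kPa.
q_all(net) = 267.28 / 3 = 89.093 kPa.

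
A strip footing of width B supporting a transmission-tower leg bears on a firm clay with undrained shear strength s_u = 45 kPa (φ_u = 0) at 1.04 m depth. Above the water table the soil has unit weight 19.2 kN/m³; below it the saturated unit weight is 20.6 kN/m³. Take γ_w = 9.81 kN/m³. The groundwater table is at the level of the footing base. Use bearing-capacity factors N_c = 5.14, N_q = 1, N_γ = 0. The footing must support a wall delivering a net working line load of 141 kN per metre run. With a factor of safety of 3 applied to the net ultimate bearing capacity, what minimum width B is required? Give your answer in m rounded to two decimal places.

B = 1.83 m

Effective surcharge at the founding depth q = γ·D_f = 19.2 × 1.04 = 19.968 kPa.
q_ult = c·N_c + q·N_q
     = 45 × 5.14 + 19.968 × 1
     = 231.3 + 19.968 = 251.27 kPa.
For φ = 0 the ½γBN_γ term vanishes, so q_ult is independent of B. q_net = 251.27 − 19.968 = 231.3 kPa; q_all(net) = 231.3/3 = 77.1 kPa.
Required width B = w / q_all(net) = 141 / 77.1 = 1.829 m.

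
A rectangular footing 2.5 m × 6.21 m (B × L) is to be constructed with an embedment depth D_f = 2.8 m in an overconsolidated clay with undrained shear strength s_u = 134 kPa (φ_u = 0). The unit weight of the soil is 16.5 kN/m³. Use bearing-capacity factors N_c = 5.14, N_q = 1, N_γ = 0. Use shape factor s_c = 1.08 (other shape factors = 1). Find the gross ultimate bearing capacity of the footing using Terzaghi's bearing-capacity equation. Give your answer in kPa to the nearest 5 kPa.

q_ult ≈ 790 kPa

q = γ·D_f = 16.5 × 2.8 = 46.2 kPa.
c·N_c·s_c = 134 × 5.14 × 1.08 = 743.86 kPa
q·N_q = 46.2 × 1 = 46.2 kPa
q_ult = 743.86 + 46.2 = 790.06 kPa.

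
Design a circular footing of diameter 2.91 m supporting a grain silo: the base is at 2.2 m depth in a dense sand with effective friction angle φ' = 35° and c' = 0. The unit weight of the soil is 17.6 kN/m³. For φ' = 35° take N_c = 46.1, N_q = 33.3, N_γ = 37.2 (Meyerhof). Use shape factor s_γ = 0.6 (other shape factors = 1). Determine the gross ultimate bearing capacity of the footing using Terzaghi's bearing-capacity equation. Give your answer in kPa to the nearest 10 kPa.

q = γ·D_f = 17.6 × 2.2 = 38.72 kPa.
q·N_q = 38.72 × 33.3 = 1289.4 kPa
0.5·γ·B·N_γ·s_γ = 0.5 × 17.6 × 2.91 × 37.2 × 0.6 = 571.57 kPa
q_ult = 1289.4 + 571.57 = 1860.9 kPa.

q_ult ≈ 1860 kPa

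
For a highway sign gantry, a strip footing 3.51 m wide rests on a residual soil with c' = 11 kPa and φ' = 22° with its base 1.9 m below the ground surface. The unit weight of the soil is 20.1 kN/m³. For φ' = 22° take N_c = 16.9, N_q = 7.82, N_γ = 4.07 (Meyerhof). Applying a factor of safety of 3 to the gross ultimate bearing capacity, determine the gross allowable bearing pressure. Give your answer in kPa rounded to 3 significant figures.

q_all ≈ 209 kPa

q = γ·D_f = 20.1 × 1.9 = 38.19 kPa.
c·N_c = 11 × 16.9 = 185.9 kPa
q·N_q = 38.19 × 7.82 = 298.65 kPa
0.5·γ·B·N_γ = 0.5 × 20.1 × 3.51 × 4.07 = 143.57 kPa
q_ult = 185.9 + 298.65 + 143.57 = 628.12 kPa.
q_all = q_ult / FS = 628.12 / 3 = 209.37 kPa.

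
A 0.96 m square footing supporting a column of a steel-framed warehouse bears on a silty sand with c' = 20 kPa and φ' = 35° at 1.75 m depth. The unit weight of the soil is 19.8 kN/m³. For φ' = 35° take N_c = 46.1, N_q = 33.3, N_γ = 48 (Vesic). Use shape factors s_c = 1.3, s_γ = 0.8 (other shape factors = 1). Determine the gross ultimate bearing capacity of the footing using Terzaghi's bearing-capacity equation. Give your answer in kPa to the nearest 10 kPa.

Effective surcharge at the founding depth q = γ·D_f = 19.8 × 1.75 = 34.65 kPa.
q_ult = c·N_c·s_c + q·N_q + 0.5·γ·B·N_γ·s_γ
     = 20 × 46.1 × 1.3 + 34.65 × 33.3 + 0.5 × 19.8 × 0.96 × 48 × 0.8
     = 1198.6 + 1153.8 + 364.95 = 2717.4 kPa.

q_ult ≈ 2720 kPa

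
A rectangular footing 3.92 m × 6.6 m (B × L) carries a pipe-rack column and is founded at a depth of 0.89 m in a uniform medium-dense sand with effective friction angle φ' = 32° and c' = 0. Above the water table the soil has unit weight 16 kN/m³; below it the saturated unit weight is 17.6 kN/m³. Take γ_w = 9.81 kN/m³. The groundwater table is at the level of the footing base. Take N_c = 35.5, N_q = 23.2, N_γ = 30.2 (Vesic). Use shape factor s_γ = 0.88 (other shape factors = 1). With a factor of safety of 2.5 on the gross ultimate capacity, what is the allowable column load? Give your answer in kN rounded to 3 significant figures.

Overburden at base level: q = 16 × 0.89 = 14.24 kPa.
Below the base the soil is submerged, so the ½γBN_γ term uses γ' = 17.6 − 9.81 = 7.79 kN/m³.
Surcharge term q·N_q = 14.24 × 23.2 = 330.37 kPa; self-weight term 0.5·γ·B·N_γ·s_γ = 0.5 × 7.79 × 3.92 × 30.2 × 0.88 = 405.77 kPa.
q_ult = 330.37 + 405.77 = 736.14 kPa.
Gross allowable pressure q_all = 736.14 / 2.5 = 294.46 kPa.
Footing area = 25.872 m², so allowable column load = 294.46 × 25.872 = 7618.2 kN.

P_all ≈ 7620 kN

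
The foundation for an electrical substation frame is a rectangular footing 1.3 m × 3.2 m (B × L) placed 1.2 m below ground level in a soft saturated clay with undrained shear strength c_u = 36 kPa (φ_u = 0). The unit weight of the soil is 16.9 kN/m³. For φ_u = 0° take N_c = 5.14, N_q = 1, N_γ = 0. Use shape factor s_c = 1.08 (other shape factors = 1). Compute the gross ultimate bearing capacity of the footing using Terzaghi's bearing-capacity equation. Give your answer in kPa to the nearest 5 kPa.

q_ult ≈ 220 kPa

Effective surcharge at the founding depth q = γ·D_f = 16.9 × 1.2 = 20.28 kPa.
q_ult = c·N_c·s_c + q·N_q
     = 36 × 5.14 × 1.08 + 20.28 × 1
     = 199.84 + 20.28 = 220.12 kPa.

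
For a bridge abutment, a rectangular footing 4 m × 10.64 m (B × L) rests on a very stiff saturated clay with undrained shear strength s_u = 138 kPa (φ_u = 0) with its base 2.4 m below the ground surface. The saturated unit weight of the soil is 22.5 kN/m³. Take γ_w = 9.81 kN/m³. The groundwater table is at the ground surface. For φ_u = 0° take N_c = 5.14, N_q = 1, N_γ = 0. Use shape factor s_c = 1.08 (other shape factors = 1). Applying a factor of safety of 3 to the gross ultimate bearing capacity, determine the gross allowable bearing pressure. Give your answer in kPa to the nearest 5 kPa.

With the water table at the surface the whole profile is submerged: γ' = 22.5 − 9.81 = 12.69 kN/m³, so q = γ'·D_f = 30.456 kPa.
q_ult = c·N_c·s_c + q·N_q
     = 138 × 5.14 × 1.08 + 30.456 × 1
     = 766.07 + 30.456 = 796.52 kPa.
q_all = q_ult / FS = 796.52 / 3 = 265.51 kPa.

q_all ≈ 265 kPa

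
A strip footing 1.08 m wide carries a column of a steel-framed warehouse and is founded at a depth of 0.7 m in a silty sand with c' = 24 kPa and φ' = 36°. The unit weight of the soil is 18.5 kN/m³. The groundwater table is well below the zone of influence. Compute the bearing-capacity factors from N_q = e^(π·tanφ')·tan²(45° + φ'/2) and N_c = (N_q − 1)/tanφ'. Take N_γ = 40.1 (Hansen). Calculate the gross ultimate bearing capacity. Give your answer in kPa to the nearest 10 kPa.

q_ult ≈ 2100 kPa

tan36° = 0.7265, so N_q = e^(π×0.7265)·tan²(63°) = 9.801 × 3.852 = 37.75.
N_c = (37.75 − 1)/tan36° = 50.59.
Effective surcharge at the founding depth q = γ·D_f = 18.5 × 0.7 = 12.95 kPa.
q_ult = c·N_c + q·N_q + 0.5·γ·B·N_γ
     = 24 × 50.585 + 12.95 × 37.752 + 0.5 × 18.5 × 1.08 × 40.1
     = 1214.1 + 488.89 + 400.6 = 2103.5 kPa.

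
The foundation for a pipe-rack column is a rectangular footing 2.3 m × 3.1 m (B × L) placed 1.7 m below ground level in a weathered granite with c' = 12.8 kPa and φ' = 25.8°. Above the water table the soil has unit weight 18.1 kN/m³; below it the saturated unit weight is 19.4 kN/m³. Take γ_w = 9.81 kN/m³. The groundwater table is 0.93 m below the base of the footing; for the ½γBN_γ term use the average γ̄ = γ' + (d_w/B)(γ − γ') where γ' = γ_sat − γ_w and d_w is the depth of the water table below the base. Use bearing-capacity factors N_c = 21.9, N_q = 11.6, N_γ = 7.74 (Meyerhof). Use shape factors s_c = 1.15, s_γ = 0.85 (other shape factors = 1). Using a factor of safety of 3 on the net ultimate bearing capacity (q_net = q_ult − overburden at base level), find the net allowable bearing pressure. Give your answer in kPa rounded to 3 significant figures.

q_all(net) ≈ 249 kPa

Effective surcharge at the founding depth q = γ·D_f = 18.1 × 1.7 = 30.77 kPa.
With d_w = 0.93 m < B, γ̄ = 9.59 + (0.93/2.3) × (18.1 − 9.59) = 13.031 kN/m³.
q_ult = c·N_c·s_c + q·N_q + 0.5·γ·B·N_γ·s_γ
     = 12.8 × 21.9 × 1.15 + 30.77 × 11.6 + 0.5 × 13.031 × 2.3 × 7.74 × 0.85
     = 322.37 + 356.93 + 98.591 = 777.89 kPa.
q_net = 777.89 − 30.77 = 747.12 kPa.
q_all(net) = 747.12 / 3 = 249.04 kPa.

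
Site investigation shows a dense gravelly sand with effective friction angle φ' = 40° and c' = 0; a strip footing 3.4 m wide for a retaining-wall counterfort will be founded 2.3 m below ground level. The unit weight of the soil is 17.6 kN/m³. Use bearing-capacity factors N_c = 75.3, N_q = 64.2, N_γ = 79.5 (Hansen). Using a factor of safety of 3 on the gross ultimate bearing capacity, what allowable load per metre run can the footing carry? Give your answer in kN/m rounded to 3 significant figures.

q = γ·D_f = 17.6 × 2.3 = 40.48 kPa.
q·N_q = 40.48 × 64.2 = 2598.8 kPa
0.5·γ·B·N_γ = 0.5 × 17.6 × 3.4 × 79.5 = 2378.6 kPa
q_ult = 2598.8 + 2378.6 = 4977.5 kPa.
Gross allowable pressure q_all = 4977.5 / 3 = 1659.2 kPa.
Allowable wall load = q_all × B = 1659.2 × 3.4 = 5641.1 kN per metre run.

≈ 5640 kN/m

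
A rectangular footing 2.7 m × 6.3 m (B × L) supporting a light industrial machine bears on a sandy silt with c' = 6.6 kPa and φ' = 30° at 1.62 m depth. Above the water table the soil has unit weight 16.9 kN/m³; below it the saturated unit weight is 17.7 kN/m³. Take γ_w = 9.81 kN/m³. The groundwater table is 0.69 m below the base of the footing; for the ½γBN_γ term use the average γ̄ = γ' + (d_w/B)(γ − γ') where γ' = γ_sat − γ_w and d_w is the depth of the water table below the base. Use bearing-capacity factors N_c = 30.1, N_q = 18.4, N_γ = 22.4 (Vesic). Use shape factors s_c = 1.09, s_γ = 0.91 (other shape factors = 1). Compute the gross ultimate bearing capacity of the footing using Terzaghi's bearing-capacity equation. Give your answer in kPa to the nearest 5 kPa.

q_ult ≈ 1000 kPa

Overburden at base level: q = 16.9 × 1.62 = 27.378 kPa.
The water table is 0.69 m below the base (< B = 2.7 m), so the ½γBN_γ term uses γ̄ = γ' + (d_w/B)(γ − γ') = 7.89 + (0.69/2.7)(16.9 − 7.89) = 10.193 kN/m³.
Cohesion term c·N_c·s_c = 6.6 × 30.1 × 1.09 = 216.54 kPa; surcharge term q·N_q = 27.378 × 18.4 = 503.76 kPa; self-weight term 0.5·γ·B·N_γ·s_γ = 0.5 × 10.193 × 2.7 × 22.4 × 0.91 = 280.48 kPa.
q_ult = 216.54 + 503.76 + 280.48 = 1000.8 kPa.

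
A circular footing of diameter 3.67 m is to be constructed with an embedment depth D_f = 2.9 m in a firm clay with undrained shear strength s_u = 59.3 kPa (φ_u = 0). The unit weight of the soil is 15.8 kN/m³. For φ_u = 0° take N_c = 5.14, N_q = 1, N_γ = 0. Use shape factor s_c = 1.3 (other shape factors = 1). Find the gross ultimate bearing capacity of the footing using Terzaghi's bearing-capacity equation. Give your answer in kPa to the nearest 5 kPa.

q_ult ≈ 440 kPa

q = γ·D_f = 15.8 × 2.9 = 45.82 kPa.
c·N_c·s_c = 59.3 × 5.14 × 1.3 = 396.24 kPa
q·N_q = 45.82 × 1 = 45.82 kPa
q_ult = 396.24 + 45.82 = 442.06 kPa.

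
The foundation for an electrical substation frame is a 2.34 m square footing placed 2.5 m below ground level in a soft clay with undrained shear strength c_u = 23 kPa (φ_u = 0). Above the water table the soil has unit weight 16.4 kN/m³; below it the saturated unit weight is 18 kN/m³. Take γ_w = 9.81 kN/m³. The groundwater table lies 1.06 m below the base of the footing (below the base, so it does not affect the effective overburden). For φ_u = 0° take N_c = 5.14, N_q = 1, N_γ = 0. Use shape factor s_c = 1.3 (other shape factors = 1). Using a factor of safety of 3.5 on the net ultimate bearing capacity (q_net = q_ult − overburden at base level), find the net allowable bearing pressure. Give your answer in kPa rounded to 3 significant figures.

q_all(net) ≈ 43.9 kPa

Effective surcharge at the founding depth q = γ·D_f = 16.4 × 2.5 = 41 kPa.
q_ult = c·N_c·s_c + q·N_q
     = 23 × 5.14 × 1.3 + 41 × 1
     = 153.69 + 41 = 194.69 kPa.
q_net = 194.69 − 41 = 153.69 kPa.
q_all(net) = 153.69 / 3.5 = 43.91 kPa.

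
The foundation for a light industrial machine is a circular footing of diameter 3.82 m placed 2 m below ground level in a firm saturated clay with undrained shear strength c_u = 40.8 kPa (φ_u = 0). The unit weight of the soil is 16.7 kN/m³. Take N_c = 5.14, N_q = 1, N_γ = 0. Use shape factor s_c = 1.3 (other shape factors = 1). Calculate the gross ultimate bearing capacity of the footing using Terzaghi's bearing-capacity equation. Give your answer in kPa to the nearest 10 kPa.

q = γ·D_f = 16.7 × 2 = 33.4 kPa.
c·N_c·s_c = 40.8 × 5.14 × 1.3 = 272.63 kPa
q·N_q = 33.4 × 1 = 33.4 kPa
q_ult = 272.63 + 33.4 = 306.03 kPa.

q_ult ≈ 310 kPa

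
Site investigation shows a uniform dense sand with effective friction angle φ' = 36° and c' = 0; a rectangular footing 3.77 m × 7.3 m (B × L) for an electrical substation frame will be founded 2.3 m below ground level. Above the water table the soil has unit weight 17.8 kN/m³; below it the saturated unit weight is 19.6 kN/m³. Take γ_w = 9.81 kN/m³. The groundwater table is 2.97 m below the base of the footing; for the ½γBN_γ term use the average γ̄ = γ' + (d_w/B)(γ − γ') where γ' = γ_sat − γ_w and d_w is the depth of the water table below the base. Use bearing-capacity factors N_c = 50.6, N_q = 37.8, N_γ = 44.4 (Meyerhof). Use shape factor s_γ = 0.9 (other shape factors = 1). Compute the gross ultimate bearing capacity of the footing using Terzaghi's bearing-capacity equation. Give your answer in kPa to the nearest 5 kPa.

q_ult ≈ 2760 kPa

Overburden at base level: q = 17.8 × 2.3 = 40.94 kPa.
The water table is 2.97 m below the base (< B = 3.77 m), so the ½γBN_γ term uses γ̄ = γ' + (d_w/B)(γ − γ') = 9.79 + (2.97/3.77)(17.8 − 9.79) = 16.1 kN/m³.
Surcharge term q·N_q = 40.94 × 37.8 = 1547.5 kPa; self-weight term 0.5·γ·B·N_γ·s_γ = 0.5 × 16.1 × 3.77 × 44.4 × 0.9 = 1212.7 kPa.
q_ult = 1547.5 + 1212.7 = 2760.3 kPa.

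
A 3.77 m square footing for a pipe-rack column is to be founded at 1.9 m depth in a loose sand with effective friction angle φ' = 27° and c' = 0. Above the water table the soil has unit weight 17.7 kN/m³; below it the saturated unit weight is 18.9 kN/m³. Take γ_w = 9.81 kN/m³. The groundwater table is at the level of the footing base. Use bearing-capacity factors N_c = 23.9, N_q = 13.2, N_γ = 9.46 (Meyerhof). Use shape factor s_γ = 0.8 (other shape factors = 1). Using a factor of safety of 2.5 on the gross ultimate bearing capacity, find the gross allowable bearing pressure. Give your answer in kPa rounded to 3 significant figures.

q_all ≈ 229 kPa

Effective surcharge at the founding depth q = γ·D_f = 17.7 × 1.9 = 33.63 kPa.
The water table coincides with the base, so in the self-weight term γ → γ' = 9.09 kN/m³.
q_ult = q·N_q + 0.5·γ·B·N_γ·s_γ
     = 33.63 × 13.2 + 0.5 × 9.09 × 3.77 × 9.46 × 0.8
     = 443.92 + 129.68 = 573.59 kPa.
q_all = 573.59 / 2.5 = 229.44 kPa.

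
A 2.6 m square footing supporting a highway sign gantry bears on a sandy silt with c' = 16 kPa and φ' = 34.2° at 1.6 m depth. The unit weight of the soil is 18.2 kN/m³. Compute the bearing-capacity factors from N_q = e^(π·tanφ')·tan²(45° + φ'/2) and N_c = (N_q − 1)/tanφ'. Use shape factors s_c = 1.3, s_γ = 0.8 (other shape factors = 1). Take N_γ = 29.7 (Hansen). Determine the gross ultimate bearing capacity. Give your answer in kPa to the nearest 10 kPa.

tan34.2° = 0.6796, so N_q = e^(π×0.6796)·tan²(62.1°) = 8.457 × 3.567 = 30.17.
N_c = (30.17 − 1)/tan34.2° = 42.92.
Overburden at base level: q = 18.2 × 1.6 = 29.12 kPa.
Cohesion term c·N_c·s_c = 16 × 42.919 × 1.3 = 892.71 kPa; surcharge term q·N_q = 29.12 × 30.168 = 878.48 kPa; self-weight term 0.5·γ·B·N_γ·s_γ = 0.5 × 18.2 × 2.6 × 29.7 × 0.8 = 562.16 kPa.
q_ult = 892.71 + 878.48 + 562.16 = 2333.4 kPa.

q_ult ≈ 2330 kPa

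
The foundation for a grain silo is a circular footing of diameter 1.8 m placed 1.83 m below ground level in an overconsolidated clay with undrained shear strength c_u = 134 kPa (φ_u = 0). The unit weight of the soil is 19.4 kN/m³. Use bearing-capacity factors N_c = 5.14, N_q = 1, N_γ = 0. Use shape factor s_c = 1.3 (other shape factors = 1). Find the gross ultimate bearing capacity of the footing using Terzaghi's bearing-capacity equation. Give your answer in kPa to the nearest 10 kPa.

Overburden at base level: q = 19.4 × 1.83 = 35.502 kPa.
Cohesion term c·N_c·s_c = 134 × 5.14 × 1.3 = 895.39 kPa; surcharge term q·N_q = 35.502 × 1 = 35.502 kPa.
q_ult = 895.39 + 35.502 = 930.89 kPa.

q_ult ≈ 930 kPa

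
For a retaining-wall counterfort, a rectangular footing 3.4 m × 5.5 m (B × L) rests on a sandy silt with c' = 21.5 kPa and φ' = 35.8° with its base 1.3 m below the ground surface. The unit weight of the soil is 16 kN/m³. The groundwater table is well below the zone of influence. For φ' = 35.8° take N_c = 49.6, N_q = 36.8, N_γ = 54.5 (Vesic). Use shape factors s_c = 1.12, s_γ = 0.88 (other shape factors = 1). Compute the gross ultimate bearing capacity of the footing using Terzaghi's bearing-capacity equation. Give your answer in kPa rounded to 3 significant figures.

Overburden at base level: q = 16 × 1.3 = 20.8 kPa.
Cohesion term c·N_c·s_c = 21.5 × 49.6 × 1.12 = 1194.4 kPa; surcharge term q·N_q = 20.8 × 36.8 = 765.44 kPa; self-weight term 0.5·γ·B·N_γ·s_γ = 0.5 × 16 × 3.4 × 54.5 × 0.88 = 1304.5 kPa.
q_ult = 1194.4 + 765.44 + 1304.5 = 3264.3 kPa.

q_ult ≈ 3260 kPa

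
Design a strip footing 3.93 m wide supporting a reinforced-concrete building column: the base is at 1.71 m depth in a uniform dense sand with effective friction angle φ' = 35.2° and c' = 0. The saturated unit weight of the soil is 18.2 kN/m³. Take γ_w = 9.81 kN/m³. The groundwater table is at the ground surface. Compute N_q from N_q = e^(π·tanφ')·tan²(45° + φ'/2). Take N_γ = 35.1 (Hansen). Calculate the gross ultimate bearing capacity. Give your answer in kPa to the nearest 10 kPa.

tan35.2° = 0.7054, so N_q = e^(π×0.7054)·tan²(62.6°) = 9.172 × 3.722 = 34.14.
Water table at ground surface, so effective unit weight γ' = 18.2 − 9.81 = 8.39 kN/m³ is used throughout; overburden q = 8.39 × 1.71 = 14.347 kPa; the same γ' applies in the ½γBN_γ term.
Surcharge term q·N_q = 14.347 × 34.136 = 489.75 kPa; self-weight term 0.5·γ·B·N_γ = 0.5 × 8.39 × 3.93 × 35.1 = 578.67 kPa.
q_ult = 489.75 + 578.67 = 1068.4 kPa.

q_ult ≈ 1070 kPa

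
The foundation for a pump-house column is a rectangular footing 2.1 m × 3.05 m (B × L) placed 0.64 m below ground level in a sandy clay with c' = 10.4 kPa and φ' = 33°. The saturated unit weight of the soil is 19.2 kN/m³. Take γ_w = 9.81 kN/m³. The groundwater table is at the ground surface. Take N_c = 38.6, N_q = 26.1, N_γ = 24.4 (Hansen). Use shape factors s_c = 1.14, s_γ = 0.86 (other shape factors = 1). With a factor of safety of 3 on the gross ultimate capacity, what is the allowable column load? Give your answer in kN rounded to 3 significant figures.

With the water table at the surface the whole profile is submerged: γ' = 19.2 − 9.81 = 9.39 kN/m³, so q = γ'·D_f = 6.0096 kPa; the same γ' applies in the ½γBN_γ term.
q_ult = c·N_c·s_c + q·N_q + 0.5·γ·B·N_γ·s_γ
     = 10.4 × 38.6 × 1.14 + 6.0096 × 26.1 + 0.5 × 9.39 × 2.1 × 24.4 × 0.86
     = 457.64 + 156.85 + 206.89 = 821.38 kPa.
Gross allowable pressure q_all = 821.38 / 3 = 273.79 kPa.
Footing area = 6.405 m², so allowable column load = 273.79 × 6.405 = 1753.7 kN.

P_all ≈ 1750 kN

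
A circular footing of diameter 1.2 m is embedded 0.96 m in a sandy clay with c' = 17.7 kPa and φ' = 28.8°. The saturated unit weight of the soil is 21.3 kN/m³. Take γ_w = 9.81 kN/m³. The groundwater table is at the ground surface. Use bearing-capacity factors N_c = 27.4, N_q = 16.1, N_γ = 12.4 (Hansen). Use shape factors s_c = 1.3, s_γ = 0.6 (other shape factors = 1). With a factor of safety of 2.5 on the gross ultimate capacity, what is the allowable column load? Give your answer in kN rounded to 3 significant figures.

With the water table at the surface the whole profile is submerged: γ' = 21.3 − 9.81 = 11.49 kN/m³, so q = γ'·D_f = 11.03 kPa; the same γ' applies in the ½γBN_γ term.
q_ult = c·N_c·s_c + q·N_q + 0.5·γ·B·N_γ·s_γ
     = 17.7 × 27.4 × 1.3 + 11.03 × 16.1 + 0.5 × 11.49 × 1.2 × 12.4 × 0.6
     = 630.47 + 177.59 + 51.291 = 859.35 kPa.
Gross allowable pressure q_all = 859.35 / 2.5 = 343.74 kPa.
Footing area = 1.131 m², so allowable column load = 343.74 × 1.131 = 388.77 kN.

P_all ≈ 389 kN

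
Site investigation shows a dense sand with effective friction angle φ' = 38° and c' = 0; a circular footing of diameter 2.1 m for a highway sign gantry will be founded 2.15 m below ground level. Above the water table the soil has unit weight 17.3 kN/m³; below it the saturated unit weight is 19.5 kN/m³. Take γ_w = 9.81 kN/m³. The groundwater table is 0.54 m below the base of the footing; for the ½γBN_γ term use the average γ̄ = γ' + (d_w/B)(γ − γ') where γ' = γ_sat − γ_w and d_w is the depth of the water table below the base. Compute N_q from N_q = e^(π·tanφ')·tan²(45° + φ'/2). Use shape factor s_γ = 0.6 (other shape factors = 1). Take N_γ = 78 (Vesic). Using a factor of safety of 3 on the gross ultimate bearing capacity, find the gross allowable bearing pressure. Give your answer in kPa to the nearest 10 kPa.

q_all ≈ 800 kPa

N_q = e^(π·tan38°)·tan²(64°) = 48.93.
Effective surcharge at the founding depth q = γ·D_f = 17.3 × 2.15 = 37.195 kPa.
With d_w = 0.54 m < B, γ̄ = 9.69 + (0.54/2.1) × (17.3 − 9.69) = 11.647 kN/m³.
q_ult = q·N_q + 0.5·γ·B·N_γ·s_γ
     = 37.195 × 48.933 + 0.5 × 11.647 × 2.1 × 78 × 0.6
     = 1820.1 + 572.33 = 2392.4 kPa.
q_all = 2392.4 / 3 = 797.47 kPa.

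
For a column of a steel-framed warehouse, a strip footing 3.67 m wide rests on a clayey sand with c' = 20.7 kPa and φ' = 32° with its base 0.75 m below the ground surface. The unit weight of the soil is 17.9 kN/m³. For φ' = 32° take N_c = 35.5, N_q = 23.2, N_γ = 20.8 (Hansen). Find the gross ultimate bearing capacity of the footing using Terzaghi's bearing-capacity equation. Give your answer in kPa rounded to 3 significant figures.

Overburden at base level: q = 17.9 × 0.75 = 13.425 kPa.
Cohesion term c·N_c = 20.7 × 35.5 = 734.85 kPa; surcharge term q·N_q = 13.425 × 23.2 = 311.46 kPa; self-weight term 0.5·γ·B·N_γ = 0.5 × 17.9 × 3.67 × 20.8 = 683.21 kPa.
q_ult = 734.85 + 311.46 + 683.21 = 1729.5 kPa.

q_ult ≈ 1730 kPa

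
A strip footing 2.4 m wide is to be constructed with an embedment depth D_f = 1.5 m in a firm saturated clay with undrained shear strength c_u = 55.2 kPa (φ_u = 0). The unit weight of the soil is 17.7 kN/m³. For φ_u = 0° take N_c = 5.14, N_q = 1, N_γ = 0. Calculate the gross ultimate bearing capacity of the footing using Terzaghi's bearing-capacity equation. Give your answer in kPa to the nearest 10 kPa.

q_ult ≈ 310 kPa

Effective surcharge at the founding depth q = γ·D_f = 17.7 × 1.5 = 26.55 kPa.
q_ult = c·N_c + q·N_q
     = 55.2 × 5.14 + 26.55 × 1
     = 283.73 + 26.55 = 310.28 kPa.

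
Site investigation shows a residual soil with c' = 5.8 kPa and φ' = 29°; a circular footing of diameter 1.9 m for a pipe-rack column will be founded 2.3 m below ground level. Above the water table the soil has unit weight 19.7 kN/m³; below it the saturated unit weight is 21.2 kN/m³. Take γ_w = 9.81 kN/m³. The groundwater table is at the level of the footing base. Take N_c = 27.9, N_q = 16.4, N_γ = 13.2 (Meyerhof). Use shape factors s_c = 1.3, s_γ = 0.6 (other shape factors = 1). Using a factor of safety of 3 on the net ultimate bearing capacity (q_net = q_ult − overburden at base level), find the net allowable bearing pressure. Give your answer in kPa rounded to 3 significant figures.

Effective surcharge at the founding depth q = γ·D_f = 19.7 × 2.3 = 45.31 kPa.
The water table coincides with the base, so in the self-weight term γ → γ' = 11.39 kN/m³.
q_ult = c·N_c·s_c + q·N_q + 0.5·γ·B·N_γ·s_γ
     = 5.8 × 27.9 × 1.3 + 45.31 × 16.4 + 0.5 × 11.39 × 1.9 × 13.2 × 0.6
     = 210.37 + 743.08 + 85.698 = 1039.1 kPa.
q_net = 1039.1 − 45.31 = 993.84 kPa.
q_all(net) = 993.84 / 3 = 331.28 kPa.

q_all(net) ≈ 331 kPa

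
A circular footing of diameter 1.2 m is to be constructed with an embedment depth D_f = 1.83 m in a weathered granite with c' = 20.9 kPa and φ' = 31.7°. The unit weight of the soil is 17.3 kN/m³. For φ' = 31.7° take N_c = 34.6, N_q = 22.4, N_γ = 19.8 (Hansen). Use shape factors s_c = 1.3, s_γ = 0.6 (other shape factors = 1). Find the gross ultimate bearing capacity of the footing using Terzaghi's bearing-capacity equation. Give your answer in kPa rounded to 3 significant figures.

q = γ·D_f = 17.3 × 1.83 = 31.659 kPa.
c·N_c·s_c = 20.9 × 34.6 × 1.3 = 940.08 kPa
q·N_q = 31.659 × 22.4 = 709.16 kPa
0.5·γ·B·N_γ·s_γ = 0.5 × 17.3 × 1.2 × 19.8 × 0.6 = 123.31 kPa
q_ult = 940.08 + 709.16 + 123.31 = 1772.6 kPa.

q_ult ≈ 1770 kPa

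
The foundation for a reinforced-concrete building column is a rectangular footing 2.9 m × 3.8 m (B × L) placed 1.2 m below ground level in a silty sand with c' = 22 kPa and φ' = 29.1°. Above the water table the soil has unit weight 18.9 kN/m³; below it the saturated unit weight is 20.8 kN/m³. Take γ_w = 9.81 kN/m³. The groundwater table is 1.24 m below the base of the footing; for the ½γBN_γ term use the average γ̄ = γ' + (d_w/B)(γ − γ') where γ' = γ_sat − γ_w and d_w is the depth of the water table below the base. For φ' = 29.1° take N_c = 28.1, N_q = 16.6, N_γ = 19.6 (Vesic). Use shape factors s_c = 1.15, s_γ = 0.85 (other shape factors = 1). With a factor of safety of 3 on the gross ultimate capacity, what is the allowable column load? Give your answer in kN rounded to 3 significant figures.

Effective surcharge at the founding depth q = γ·D_f = 18.9 × 1.2 = 22.68 kPa.
With d_w = 1.24 m < B, γ̄ = 10.99 + (1.24/2.9) × (18.9 − 10.99) = 14.372 kN/m³.
q_ult = c·N_c·s_c + q·N_q + 0.5·γ·B·N_γ·s_γ
     = 22 × 28.1 × 1.15 + 22.68 × 16.6 + 0.5 × 14.372 × 2.9 × 19.6 × 0.85
     = 710.93 + 376.49 + 347.19 = 1434.6 kPa.
Gross allowable pressure q_all = 1434.6 / 3 = 478.2 kPa.
Footing area = 11.02 m², so allowable column load = 478.2 × 11.02 = 5269.8 kN.

P_all ≈ 5270 kN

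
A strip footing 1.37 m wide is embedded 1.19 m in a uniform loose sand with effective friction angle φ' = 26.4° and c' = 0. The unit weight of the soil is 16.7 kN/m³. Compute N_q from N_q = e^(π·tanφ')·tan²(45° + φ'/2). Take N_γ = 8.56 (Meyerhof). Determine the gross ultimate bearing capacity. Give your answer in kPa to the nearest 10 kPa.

q_ult ≈ 340 kPa

tan26.4° = 0.4964, so N_q = e^(π×0.4964)·tan²(58.2°) = 4.756 × 2.601 = 12.37.
Effective surcharge at the founding depth q = γ·D_f = 16.7 × 1.19 = 19.873 kPa.
q_ult = q·N_q + 0.5·γ·B·N_γ
     = 19.873 × 12.373 + 0.5 × 16.7 × 1.37 × 8.56
     = 245.88 + 97.922 = 343.8 kPa.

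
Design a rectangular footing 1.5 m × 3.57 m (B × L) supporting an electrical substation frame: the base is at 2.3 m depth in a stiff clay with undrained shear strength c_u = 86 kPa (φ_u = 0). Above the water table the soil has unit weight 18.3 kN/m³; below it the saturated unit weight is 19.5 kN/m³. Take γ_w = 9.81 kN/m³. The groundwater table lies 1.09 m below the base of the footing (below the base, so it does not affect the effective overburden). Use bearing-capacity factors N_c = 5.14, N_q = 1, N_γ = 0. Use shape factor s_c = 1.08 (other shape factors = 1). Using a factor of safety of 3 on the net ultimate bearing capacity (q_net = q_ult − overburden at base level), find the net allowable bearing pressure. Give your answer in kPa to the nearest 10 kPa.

q_all(net) ≈ 160 kPa

Effective surcharge at the founding depth q = γ·D_f = 18.3 × 2.3 = 42.09 kPa.
q_ult = c·N_c·s_c + q·N_q
     = 86 × 5.14 × 1.08 + 42.09 × 1
     = 477.4 + 42.09 = 519.49 kPa.
q_net = 519.49 − 42.09 = 477.4 kPa.
q_all(net) = 477.4 / 3 = 159.13 kPa.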